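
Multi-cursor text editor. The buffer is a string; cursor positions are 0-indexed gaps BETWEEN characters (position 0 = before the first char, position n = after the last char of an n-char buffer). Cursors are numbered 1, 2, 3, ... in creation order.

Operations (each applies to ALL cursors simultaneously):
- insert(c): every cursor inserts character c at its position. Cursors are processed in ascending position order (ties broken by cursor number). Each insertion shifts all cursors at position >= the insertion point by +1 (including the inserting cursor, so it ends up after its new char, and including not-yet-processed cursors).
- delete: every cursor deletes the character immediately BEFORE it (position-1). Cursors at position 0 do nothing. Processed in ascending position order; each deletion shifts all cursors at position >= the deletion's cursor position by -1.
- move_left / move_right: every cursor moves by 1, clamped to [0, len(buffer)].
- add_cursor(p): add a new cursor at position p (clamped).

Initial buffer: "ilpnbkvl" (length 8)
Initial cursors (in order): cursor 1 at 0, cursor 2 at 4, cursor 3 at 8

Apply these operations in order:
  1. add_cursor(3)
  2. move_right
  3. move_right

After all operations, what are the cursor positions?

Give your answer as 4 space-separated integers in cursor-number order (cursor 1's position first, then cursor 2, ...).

Answer: 2 6 8 5

Derivation:
After op 1 (add_cursor(3)): buffer="ilpnbkvl" (len 8), cursors c1@0 c4@3 c2@4 c3@8, authorship ........
After op 2 (move_right): buffer="ilpnbkvl" (len 8), cursors c1@1 c4@4 c2@5 c3@8, authorship ........
After op 3 (move_right): buffer="ilpnbkvl" (len 8), cursors c1@2 c4@5 c2@6 c3@8, authorship ........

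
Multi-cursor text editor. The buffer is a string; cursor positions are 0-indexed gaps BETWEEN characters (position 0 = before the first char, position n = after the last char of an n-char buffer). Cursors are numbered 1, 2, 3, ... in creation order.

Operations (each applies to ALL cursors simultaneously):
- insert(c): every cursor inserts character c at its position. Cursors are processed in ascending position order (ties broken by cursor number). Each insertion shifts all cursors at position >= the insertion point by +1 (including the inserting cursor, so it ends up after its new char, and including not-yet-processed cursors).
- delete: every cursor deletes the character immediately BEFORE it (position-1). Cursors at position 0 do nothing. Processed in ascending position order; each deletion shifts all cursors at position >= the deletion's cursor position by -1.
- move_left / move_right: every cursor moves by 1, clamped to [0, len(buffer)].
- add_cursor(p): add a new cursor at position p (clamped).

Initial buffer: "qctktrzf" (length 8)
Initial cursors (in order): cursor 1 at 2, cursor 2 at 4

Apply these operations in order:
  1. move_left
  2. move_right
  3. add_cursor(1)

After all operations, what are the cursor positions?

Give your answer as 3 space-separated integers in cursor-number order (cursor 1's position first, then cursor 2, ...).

Answer: 2 4 1

Derivation:
After op 1 (move_left): buffer="qctktrzf" (len 8), cursors c1@1 c2@3, authorship ........
After op 2 (move_right): buffer="qctktrzf" (len 8), cursors c1@2 c2@4, authorship ........
After op 3 (add_cursor(1)): buffer="qctktrzf" (len 8), cursors c3@1 c1@2 c2@4, authorship ........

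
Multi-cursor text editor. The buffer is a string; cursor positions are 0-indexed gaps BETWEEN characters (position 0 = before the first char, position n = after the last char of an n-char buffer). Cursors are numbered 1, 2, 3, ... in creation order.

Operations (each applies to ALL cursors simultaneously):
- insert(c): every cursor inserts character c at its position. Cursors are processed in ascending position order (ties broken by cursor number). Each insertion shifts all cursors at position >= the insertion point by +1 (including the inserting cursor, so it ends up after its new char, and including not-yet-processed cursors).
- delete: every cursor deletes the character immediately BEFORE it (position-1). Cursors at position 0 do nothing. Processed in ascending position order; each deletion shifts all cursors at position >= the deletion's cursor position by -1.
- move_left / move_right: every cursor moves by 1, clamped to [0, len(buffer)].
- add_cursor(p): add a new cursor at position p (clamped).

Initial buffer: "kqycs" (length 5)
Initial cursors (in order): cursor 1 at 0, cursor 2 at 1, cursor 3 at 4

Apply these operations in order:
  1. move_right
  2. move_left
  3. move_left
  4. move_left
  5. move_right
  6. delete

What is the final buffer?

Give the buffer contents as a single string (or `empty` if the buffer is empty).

After op 1 (move_right): buffer="kqycs" (len 5), cursors c1@1 c2@2 c3@5, authorship .....
After op 2 (move_left): buffer="kqycs" (len 5), cursors c1@0 c2@1 c3@4, authorship .....
After op 3 (move_left): buffer="kqycs" (len 5), cursors c1@0 c2@0 c3@3, authorship .....
After op 4 (move_left): buffer="kqycs" (len 5), cursors c1@0 c2@0 c3@2, authorship .....
After op 5 (move_right): buffer="kqycs" (len 5), cursors c1@1 c2@1 c3@3, authorship .....
After op 6 (delete): buffer="qcs" (len 3), cursors c1@0 c2@0 c3@1, authorship ...

Answer: qcs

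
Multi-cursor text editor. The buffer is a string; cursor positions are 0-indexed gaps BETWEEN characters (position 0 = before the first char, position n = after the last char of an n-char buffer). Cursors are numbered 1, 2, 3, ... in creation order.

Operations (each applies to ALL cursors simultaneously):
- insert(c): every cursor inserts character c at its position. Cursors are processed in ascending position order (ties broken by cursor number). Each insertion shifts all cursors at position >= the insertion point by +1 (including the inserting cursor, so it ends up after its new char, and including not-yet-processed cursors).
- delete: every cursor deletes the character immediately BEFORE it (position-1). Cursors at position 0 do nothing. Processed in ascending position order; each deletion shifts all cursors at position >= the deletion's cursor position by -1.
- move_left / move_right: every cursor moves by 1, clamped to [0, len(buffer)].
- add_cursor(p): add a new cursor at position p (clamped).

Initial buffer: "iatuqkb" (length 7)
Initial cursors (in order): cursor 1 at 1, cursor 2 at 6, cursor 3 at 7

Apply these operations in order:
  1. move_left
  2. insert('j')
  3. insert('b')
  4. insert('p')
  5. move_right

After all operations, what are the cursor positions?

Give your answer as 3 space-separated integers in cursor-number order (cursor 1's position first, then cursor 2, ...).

Answer: 4 12 16

Derivation:
After op 1 (move_left): buffer="iatuqkb" (len 7), cursors c1@0 c2@5 c3@6, authorship .......
After op 2 (insert('j')): buffer="jiatuqjkjb" (len 10), cursors c1@1 c2@7 c3@9, authorship 1.....2.3.
After op 3 (insert('b')): buffer="jbiatuqjbkjbb" (len 13), cursors c1@2 c2@9 c3@12, authorship 11.....22.33.
After op 4 (insert('p')): buffer="jbpiatuqjbpkjbpb" (len 16), cursors c1@3 c2@11 c3@15, authorship 111.....222.333.
After op 5 (move_right): buffer="jbpiatuqjbpkjbpb" (len 16), cursors c1@4 c2@12 c3@16, authorship 111.....222.333.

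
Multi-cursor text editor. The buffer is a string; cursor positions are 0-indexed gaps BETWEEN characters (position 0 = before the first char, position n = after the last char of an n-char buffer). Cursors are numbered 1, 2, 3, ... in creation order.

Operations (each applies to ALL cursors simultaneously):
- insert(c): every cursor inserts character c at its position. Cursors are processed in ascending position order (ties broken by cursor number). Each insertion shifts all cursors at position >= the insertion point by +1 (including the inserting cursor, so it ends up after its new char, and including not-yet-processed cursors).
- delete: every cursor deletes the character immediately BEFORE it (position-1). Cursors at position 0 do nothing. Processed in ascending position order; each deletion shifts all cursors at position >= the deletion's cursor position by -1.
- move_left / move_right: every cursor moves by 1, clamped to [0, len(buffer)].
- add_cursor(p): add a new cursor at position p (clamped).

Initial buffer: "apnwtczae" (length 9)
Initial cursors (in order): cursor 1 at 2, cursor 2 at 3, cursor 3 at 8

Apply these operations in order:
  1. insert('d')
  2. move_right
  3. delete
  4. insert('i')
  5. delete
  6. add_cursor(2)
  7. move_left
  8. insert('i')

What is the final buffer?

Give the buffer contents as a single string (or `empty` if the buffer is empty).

After op 1 (insert('d')): buffer="apdndwtczade" (len 12), cursors c1@3 c2@5 c3@11, authorship ..1.2.....3.
After op 2 (move_right): buffer="apdndwtczade" (len 12), cursors c1@4 c2@6 c3@12, authorship ..1.2.....3.
After op 3 (delete): buffer="apddtczad" (len 9), cursors c1@3 c2@4 c3@9, authorship ..12....3
After op 4 (insert('i')): buffer="apdiditczadi" (len 12), cursors c1@4 c2@6 c3@12, authorship ..1122....33
After op 5 (delete): buffer="apddtczad" (len 9), cursors c1@3 c2@4 c3@9, authorship ..12....3
After op 6 (add_cursor(2)): buffer="apddtczad" (len 9), cursors c4@2 c1@3 c2@4 c3@9, authorship ..12....3
After op 7 (move_left): buffer="apddtczad" (len 9), cursors c4@1 c1@2 c2@3 c3@8, authorship ..12....3
After op 8 (insert('i')): buffer="aipididtczaid" (len 13), cursors c4@2 c1@4 c2@6 c3@12, authorship .4.1122....33

Answer: aipididtczaid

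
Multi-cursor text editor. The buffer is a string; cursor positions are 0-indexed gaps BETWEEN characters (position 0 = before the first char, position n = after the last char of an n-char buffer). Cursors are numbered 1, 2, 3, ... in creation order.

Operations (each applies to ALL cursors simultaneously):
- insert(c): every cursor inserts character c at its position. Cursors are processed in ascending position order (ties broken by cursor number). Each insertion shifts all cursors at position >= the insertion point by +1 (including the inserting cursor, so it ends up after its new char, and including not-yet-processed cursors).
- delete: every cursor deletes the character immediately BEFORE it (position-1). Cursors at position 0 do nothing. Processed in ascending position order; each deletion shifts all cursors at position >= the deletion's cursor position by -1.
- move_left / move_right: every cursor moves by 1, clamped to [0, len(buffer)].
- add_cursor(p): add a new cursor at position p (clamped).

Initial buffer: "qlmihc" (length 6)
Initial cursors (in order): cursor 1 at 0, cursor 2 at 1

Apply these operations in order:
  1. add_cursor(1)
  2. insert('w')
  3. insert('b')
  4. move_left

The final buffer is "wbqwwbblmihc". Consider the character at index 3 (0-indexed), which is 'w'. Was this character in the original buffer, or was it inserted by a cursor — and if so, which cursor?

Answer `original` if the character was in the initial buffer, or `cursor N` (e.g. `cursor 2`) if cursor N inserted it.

Answer: cursor 2

Derivation:
After op 1 (add_cursor(1)): buffer="qlmihc" (len 6), cursors c1@0 c2@1 c3@1, authorship ......
After op 2 (insert('w')): buffer="wqwwlmihc" (len 9), cursors c1@1 c2@4 c3@4, authorship 1.23.....
After op 3 (insert('b')): buffer="wbqwwbblmihc" (len 12), cursors c1@2 c2@7 c3@7, authorship 11.2323.....
After op 4 (move_left): buffer="wbqwwbblmihc" (len 12), cursors c1@1 c2@6 c3@6, authorship 11.2323.....
Authorship (.=original, N=cursor N): 1 1 . 2 3 2 3 . . . . .
Index 3: author = 2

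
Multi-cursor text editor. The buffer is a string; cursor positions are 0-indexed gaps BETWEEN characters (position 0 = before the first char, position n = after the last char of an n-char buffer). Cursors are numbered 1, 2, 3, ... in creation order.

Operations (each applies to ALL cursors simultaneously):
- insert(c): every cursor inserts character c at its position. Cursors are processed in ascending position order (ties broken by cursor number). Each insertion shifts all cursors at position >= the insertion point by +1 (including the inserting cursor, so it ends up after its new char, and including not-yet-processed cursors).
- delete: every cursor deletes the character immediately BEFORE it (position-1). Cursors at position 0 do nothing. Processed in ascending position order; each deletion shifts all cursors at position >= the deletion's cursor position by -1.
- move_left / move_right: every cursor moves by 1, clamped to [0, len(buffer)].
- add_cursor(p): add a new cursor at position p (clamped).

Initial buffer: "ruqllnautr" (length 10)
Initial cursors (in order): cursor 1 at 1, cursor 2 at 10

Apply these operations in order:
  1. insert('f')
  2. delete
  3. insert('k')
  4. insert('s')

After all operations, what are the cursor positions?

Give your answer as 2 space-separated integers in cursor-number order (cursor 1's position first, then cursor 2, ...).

Answer: 3 14

Derivation:
After op 1 (insert('f')): buffer="rfuqllnautrf" (len 12), cursors c1@2 c2@12, authorship .1.........2
After op 2 (delete): buffer="ruqllnautr" (len 10), cursors c1@1 c2@10, authorship ..........
After op 3 (insert('k')): buffer="rkuqllnautrk" (len 12), cursors c1@2 c2@12, authorship .1.........2
After op 4 (insert('s')): buffer="rksuqllnautrks" (len 14), cursors c1@3 c2@14, authorship .11.........22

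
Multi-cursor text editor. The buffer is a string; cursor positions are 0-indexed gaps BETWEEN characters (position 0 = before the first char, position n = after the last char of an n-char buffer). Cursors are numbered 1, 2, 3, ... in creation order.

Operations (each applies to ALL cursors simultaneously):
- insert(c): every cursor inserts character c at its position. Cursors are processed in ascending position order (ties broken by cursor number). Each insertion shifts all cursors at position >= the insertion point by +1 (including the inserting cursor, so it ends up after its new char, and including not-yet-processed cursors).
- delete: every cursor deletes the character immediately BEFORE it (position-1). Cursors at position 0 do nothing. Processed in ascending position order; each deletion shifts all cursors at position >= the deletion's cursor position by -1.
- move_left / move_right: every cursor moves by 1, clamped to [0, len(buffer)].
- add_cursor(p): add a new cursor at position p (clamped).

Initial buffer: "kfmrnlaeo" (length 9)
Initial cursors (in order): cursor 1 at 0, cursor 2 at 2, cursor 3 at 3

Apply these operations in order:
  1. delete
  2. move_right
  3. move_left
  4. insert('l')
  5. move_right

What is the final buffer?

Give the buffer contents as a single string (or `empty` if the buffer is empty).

After op 1 (delete): buffer="krnlaeo" (len 7), cursors c1@0 c2@1 c3@1, authorship .......
After op 2 (move_right): buffer="krnlaeo" (len 7), cursors c1@1 c2@2 c3@2, authorship .......
After op 3 (move_left): buffer="krnlaeo" (len 7), cursors c1@0 c2@1 c3@1, authorship .......
After op 4 (insert('l')): buffer="lkllrnlaeo" (len 10), cursors c1@1 c2@4 c3@4, authorship 1.23......
After op 5 (move_right): buffer="lkllrnlaeo" (len 10), cursors c1@2 c2@5 c3@5, authorship 1.23......

Answer: lkllrnlaeo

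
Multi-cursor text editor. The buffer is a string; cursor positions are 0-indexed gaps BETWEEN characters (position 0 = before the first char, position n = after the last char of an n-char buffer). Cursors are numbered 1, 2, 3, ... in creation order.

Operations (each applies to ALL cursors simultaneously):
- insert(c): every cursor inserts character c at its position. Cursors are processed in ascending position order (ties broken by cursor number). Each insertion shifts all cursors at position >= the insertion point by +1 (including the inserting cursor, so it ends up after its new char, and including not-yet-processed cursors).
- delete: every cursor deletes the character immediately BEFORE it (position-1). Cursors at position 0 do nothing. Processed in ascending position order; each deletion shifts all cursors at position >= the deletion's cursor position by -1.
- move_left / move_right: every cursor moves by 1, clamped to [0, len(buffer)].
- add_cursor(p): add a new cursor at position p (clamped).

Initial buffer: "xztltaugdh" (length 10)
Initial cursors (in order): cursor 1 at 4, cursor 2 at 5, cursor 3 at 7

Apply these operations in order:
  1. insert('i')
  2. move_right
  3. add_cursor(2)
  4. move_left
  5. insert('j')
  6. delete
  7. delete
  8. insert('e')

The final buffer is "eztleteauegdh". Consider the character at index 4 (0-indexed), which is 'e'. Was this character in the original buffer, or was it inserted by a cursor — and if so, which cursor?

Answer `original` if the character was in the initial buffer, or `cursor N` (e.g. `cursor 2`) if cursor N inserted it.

After op 1 (insert('i')): buffer="xztlitiauigdh" (len 13), cursors c1@5 c2@7 c3@10, authorship ....1.2..3...
After op 2 (move_right): buffer="xztlitiauigdh" (len 13), cursors c1@6 c2@8 c3@11, authorship ....1.2..3...
After op 3 (add_cursor(2)): buffer="xztlitiauigdh" (len 13), cursors c4@2 c1@6 c2@8 c3@11, authorship ....1.2..3...
After op 4 (move_left): buffer="xztlitiauigdh" (len 13), cursors c4@1 c1@5 c2@7 c3@10, authorship ....1.2..3...
After op 5 (insert('j')): buffer="xjztlijtijauijgdh" (len 17), cursors c4@2 c1@7 c2@10 c3@14, authorship .4...11.22..33...
After op 6 (delete): buffer="xztlitiauigdh" (len 13), cursors c4@1 c1@5 c2@7 c3@10, authorship ....1.2..3...
After op 7 (delete): buffer="ztltaugdh" (len 9), cursors c4@0 c1@3 c2@4 c3@6, authorship .........
After op 8 (insert('e')): buffer="eztleteauegdh" (len 13), cursors c4@1 c1@5 c2@7 c3@10, authorship 4...1.2..3...
Authorship (.=original, N=cursor N): 4 . . . 1 . 2 . . 3 . . .
Index 4: author = 1

Answer: cursor 1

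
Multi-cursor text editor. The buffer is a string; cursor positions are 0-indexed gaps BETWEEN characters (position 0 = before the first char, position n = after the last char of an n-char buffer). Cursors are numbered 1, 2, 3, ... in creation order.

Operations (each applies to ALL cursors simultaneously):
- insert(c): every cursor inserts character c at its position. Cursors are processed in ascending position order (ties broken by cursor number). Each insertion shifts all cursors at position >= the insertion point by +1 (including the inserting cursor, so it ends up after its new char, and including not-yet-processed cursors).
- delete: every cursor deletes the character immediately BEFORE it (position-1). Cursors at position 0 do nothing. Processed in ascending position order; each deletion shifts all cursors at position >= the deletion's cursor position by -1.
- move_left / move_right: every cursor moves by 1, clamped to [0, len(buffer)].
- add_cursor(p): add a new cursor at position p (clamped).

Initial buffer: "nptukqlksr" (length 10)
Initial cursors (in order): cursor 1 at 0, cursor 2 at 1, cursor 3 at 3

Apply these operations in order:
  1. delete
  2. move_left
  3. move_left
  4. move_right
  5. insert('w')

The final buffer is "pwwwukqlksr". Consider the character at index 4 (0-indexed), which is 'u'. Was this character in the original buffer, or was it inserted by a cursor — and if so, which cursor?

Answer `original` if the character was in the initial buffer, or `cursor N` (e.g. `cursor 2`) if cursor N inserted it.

Answer: original

Derivation:
After op 1 (delete): buffer="pukqlksr" (len 8), cursors c1@0 c2@0 c3@1, authorship ........
After op 2 (move_left): buffer="pukqlksr" (len 8), cursors c1@0 c2@0 c3@0, authorship ........
After op 3 (move_left): buffer="pukqlksr" (len 8), cursors c1@0 c2@0 c3@0, authorship ........
After op 4 (move_right): buffer="pukqlksr" (len 8), cursors c1@1 c2@1 c3@1, authorship ........
After op 5 (insert('w')): buffer="pwwwukqlksr" (len 11), cursors c1@4 c2@4 c3@4, authorship .123.......
Authorship (.=original, N=cursor N): . 1 2 3 . . . . . . .
Index 4: author = original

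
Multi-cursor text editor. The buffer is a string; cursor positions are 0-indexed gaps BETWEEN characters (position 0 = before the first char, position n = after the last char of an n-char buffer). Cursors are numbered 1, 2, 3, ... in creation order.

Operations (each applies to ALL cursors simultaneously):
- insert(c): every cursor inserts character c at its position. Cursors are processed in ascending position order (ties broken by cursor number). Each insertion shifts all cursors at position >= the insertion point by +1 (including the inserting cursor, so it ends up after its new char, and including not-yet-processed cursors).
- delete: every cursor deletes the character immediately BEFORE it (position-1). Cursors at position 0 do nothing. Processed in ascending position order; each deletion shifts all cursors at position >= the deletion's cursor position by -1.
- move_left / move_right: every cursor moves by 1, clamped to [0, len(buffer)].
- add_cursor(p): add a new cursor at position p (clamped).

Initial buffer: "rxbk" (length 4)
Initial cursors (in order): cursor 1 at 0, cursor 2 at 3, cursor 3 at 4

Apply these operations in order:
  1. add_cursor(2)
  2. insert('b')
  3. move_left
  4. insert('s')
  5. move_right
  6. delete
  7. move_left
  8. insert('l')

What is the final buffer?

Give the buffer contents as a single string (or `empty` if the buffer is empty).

Answer: lsrxlsblskls

Derivation:
After op 1 (add_cursor(2)): buffer="rxbk" (len 4), cursors c1@0 c4@2 c2@3 c3@4, authorship ....
After op 2 (insert('b')): buffer="brxbbbkb" (len 8), cursors c1@1 c4@4 c2@6 c3@8, authorship 1..4.2.3
After op 3 (move_left): buffer="brxbbbkb" (len 8), cursors c1@0 c4@3 c2@5 c3@7, authorship 1..4.2.3
After op 4 (insert('s')): buffer="sbrxsbbsbksb" (len 12), cursors c1@1 c4@5 c2@8 c3@11, authorship 11..44.22.33
After op 5 (move_right): buffer="sbrxsbbsbksb" (len 12), cursors c1@2 c4@6 c2@9 c3@12, authorship 11..44.22.33
After op 6 (delete): buffer="srxsbsks" (len 8), cursors c1@1 c4@4 c2@6 c3@8, authorship 1..4.2.3
After op 7 (move_left): buffer="srxsbsks" (len 8), cursors c1@0 c4@3 c2@5 c3@7, authorship 1..4.2.3
After op 8 (insert('l')): buffer="lsrxlsblskls" (len 12), cursors c1@1 c4@5 c2@8 c3@11, authorship 11..44.22.33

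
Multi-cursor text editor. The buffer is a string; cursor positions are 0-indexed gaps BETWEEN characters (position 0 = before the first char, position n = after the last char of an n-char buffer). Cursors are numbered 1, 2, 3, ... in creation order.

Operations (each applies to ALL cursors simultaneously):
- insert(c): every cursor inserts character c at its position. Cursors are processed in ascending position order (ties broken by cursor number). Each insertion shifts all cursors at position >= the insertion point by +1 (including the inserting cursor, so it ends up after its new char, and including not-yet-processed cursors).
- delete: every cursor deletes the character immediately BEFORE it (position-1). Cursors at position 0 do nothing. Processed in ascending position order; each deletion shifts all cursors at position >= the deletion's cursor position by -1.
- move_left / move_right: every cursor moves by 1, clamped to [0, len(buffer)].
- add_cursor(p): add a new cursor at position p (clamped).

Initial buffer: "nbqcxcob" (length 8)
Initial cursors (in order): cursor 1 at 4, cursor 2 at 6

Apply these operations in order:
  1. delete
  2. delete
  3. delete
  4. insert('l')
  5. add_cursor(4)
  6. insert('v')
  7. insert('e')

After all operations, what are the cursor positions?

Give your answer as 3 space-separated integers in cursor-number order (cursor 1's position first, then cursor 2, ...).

Answer: 6 6 10

Derivation:
After op 1 (delete): buffer="nbqxob" (len 6), cursors c1@3 c2@4, authorship ......
After op 2 (delete): buffer="nbob" (len 4), cursors c1@2 c2@2, authorship ....
After op 3 (delete): buffer="ob" (len 2), cursors c1@0 c2@0, authorship ..
After op 4 (insert('l')): buffer="llob" (len 4), cursors c1@2 c2@2, authorship 12..
After op 5 (add_cursor(4)): buffer="llob" (len 4), cursors c1@2 c2@2 c3@4, authorship 12..
After op 6 (insert('v')): buffer="llvvobv" (len 7), cursors c1@4 c2@4 c3@7, authorship 1212..3
After op 7 (insert('e')): buffer="llvveeobve" (len 10), cursors c1@6 c2@6 c3@10, authorship 121212..33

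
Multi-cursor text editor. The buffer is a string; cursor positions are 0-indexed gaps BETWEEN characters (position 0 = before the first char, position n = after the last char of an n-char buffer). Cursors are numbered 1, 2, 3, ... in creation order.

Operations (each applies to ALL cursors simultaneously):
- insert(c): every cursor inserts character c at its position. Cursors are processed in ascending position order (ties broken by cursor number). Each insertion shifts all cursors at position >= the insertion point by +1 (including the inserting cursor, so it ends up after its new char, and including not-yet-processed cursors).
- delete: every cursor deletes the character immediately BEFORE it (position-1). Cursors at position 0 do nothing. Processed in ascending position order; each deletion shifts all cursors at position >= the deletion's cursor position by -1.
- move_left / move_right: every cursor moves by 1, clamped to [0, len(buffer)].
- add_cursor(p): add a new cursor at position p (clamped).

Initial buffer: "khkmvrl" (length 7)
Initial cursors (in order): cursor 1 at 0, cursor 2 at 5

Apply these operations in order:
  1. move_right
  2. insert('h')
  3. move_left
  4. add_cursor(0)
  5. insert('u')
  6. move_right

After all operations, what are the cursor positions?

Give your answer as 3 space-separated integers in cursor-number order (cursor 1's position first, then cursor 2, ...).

Answer: 4 11 2

Derivation:
After op 1 (move_right): buffer="khkmvrl" (len 7), cursors c1@1 c2@6, authorship .......
After op 2 (insert('h')): buffer="khhkmvrhl" (len 9), cursors c1@2 c2@8, authorship .1.....2.
After op 3 (move_left): buffer="khhkmvrhl" (len 9), cursors c1@1 c2@7, authorship .1.....2.
After op 4 (add_cursor(0)): buffer="khhkmvrhl" (len 9), cursors c3@0 c1@1 c2@7, authorship .1.....2.
After op 5 (insert('u')): buffer="ukuhhkmvruhl" (len 12), cursors c3@1 c1@3 c2@10, authorship 3.11.....22.
After op 6 (move_right): buffer="ukuhhkmvruhl" (len 12), cursors c3@2 c1@4 c2@11, authorship 3.11.....22.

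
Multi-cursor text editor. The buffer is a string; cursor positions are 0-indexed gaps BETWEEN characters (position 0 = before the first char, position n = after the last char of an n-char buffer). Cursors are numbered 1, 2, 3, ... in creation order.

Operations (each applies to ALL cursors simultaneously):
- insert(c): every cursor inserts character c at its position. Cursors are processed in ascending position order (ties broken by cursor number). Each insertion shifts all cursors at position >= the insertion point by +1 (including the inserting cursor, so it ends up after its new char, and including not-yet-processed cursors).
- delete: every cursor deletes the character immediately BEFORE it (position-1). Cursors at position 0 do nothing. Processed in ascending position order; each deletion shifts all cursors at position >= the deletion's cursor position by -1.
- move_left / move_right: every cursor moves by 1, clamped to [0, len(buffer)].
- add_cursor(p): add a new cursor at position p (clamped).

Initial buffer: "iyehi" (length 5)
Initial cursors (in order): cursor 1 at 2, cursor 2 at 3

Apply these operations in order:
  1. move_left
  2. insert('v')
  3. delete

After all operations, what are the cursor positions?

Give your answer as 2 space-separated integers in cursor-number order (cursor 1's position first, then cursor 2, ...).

Answer: 1 2

Derivation:
After op 1 (move_left): buffer="iyehi" (len 5), cursors c1@1 c2@2, authorship .....
After op 2 (insert('v')): buffer="ivyvehi" (len 7), cursors c1@2 c2@4, authorship .1.2...
After op 3 (delete): buffer="iyehi" (len 5), cursors c1@1 c2@2, authorship .....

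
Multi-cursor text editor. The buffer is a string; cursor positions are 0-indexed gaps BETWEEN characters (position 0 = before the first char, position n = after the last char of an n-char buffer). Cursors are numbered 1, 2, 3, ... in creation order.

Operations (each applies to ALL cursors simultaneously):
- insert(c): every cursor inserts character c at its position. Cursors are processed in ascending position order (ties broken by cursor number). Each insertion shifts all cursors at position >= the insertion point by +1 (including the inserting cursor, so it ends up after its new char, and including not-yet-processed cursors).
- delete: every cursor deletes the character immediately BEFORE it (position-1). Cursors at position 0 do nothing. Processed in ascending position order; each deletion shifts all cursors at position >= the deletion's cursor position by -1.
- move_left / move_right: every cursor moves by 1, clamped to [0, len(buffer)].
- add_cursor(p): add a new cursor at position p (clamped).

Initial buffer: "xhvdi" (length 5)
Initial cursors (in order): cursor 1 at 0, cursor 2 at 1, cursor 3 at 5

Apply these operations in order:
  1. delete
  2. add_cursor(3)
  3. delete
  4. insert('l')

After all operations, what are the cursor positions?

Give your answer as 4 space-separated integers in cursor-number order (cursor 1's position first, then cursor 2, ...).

Answer: 2 2 5 5

Derivation:
After op 1 (delete): buffer="hvd" (len 3), cursors c1@0 c2@0 c3@3, authorship ...
After op 2 (add_cursor(3)): buffer="hvd" (len 3), cursors c1@0 c2@0 c3@3 c4@3, authorship ...
After op 3 (delete): buffer="h" (len 1), cursors c1@0 c2@0 c3@1 c4@1, authorship .
After op 4 (insert('l')): buffer="llhll" (len 5), cursors c1@2 c2@2 c3@5 c4@5, authorship 12.34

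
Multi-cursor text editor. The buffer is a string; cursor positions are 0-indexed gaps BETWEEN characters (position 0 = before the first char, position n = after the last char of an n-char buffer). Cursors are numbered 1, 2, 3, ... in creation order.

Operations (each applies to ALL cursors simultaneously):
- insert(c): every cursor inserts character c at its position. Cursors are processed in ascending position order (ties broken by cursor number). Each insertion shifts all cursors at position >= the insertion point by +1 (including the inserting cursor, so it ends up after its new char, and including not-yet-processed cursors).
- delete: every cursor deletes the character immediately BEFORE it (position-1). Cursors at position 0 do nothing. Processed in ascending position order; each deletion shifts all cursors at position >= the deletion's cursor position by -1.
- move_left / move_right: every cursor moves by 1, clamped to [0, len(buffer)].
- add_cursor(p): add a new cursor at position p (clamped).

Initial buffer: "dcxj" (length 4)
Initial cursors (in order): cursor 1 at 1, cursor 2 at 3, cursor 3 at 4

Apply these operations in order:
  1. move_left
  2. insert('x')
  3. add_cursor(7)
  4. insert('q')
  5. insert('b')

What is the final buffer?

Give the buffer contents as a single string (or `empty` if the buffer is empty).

After op 1 (move_left): buffer="dcxj" (len 4), cursors c1@0 c2@2 c3@3, authorship ....
After op 2 (insert('x')): buffer="xdcxxxj" (len 7), cursors c1@1 c2@4 c3@6, authorship 1..2.3.
After op 3 (add_cursor(7)): buffer="xdcxxxj" (len 7), cursors c1@1 c2@4 c3@6 c4@7, authorship 1..2.3.
After op 4 (insert('q')): buffer="xqdcxqxxqjq" (len 11), cursors c1@2 c2@6 c3@9 c4@11, authorship 11..22.33.4
After op 5 (insert('b')): buffer="xqbdcxqbxxqbjqb" (len 15), cursors c1@3 c2@8 c3@12 c4@15, authorship 111..222.333.44

Answer: xqbdcxqbxxqbjqb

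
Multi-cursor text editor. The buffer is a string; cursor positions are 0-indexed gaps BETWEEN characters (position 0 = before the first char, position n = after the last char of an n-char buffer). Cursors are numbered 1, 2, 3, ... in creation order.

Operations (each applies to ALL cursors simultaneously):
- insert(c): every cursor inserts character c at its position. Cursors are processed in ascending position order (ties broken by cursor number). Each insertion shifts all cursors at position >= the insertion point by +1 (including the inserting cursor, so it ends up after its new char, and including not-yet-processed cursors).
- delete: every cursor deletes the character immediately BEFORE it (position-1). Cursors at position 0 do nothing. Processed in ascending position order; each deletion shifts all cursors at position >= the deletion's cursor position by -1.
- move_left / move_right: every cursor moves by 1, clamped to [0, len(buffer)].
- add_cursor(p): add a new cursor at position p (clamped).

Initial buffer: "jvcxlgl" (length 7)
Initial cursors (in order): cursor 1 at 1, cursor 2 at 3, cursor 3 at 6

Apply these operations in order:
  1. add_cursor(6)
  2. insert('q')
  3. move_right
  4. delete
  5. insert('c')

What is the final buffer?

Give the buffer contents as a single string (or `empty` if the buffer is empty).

After op 1 (add_cursor(6)): buffer="jvcxlgl" (len 7), cursors c1@1 c2@3 c3@6 c4@6, authorship .......
After op 2 (insert('q')): buffer="jqvcqxlgqql" (len 11), cursors c1@2 c2@5 c3@10 c4@10, authorship .1..2...34.
After op 3 (move_right): buffer="jqvcqxlgqql" (len 11), cursors c1@3 c2@6 c3@11 c4@11, authorship .1..2...34.
After op 4 (delete): buffer="jqcqlgq" (len 7), cursors c1@2 c2@4 c3@7 c4@7, authorship .1.2..3
After op 5 (insert('c')): buffer="jqccqclgqcc" (len 11), cursors c1@3 c2@6 c3@11 c4@11, authorship .11.22..334

Answer: jqccqclgqcc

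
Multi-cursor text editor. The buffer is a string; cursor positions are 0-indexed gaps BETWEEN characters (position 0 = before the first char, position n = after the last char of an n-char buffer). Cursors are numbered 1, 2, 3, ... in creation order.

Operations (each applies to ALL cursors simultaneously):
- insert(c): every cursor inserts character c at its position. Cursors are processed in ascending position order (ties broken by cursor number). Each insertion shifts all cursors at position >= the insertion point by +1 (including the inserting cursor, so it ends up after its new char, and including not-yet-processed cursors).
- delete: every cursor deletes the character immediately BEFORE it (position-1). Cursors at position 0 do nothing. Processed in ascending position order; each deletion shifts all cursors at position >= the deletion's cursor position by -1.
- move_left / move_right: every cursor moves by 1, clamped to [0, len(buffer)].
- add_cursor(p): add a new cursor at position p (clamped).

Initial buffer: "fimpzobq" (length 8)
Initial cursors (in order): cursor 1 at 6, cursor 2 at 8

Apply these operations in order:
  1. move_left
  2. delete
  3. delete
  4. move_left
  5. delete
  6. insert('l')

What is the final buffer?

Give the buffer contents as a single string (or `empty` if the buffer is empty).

After op 1 (move_left): buffer="fimpzobq" (len 8), cursors c1@5 c2@7, authorship ........
After op 2 (delete): buffer="fimpoq" (len 6), cursors c1@4 c2@5, authorship ......
After op 3 (delete): buffer="fimq" (len 4), cursors c1@3 c2@3, authorship ....
After op 4 (move_left): buffer="fimq" (len 4), cursors c1@2 c2@2, authorship ....
After op 5 (delete): buffer="mq" (len 2), cursors c1@0 c2@0, authorship ..
After op 6 (insert('l')): buffer="llmq" (len 4), cursors c1@2 c2@2, authorship 12..

Answer: llmq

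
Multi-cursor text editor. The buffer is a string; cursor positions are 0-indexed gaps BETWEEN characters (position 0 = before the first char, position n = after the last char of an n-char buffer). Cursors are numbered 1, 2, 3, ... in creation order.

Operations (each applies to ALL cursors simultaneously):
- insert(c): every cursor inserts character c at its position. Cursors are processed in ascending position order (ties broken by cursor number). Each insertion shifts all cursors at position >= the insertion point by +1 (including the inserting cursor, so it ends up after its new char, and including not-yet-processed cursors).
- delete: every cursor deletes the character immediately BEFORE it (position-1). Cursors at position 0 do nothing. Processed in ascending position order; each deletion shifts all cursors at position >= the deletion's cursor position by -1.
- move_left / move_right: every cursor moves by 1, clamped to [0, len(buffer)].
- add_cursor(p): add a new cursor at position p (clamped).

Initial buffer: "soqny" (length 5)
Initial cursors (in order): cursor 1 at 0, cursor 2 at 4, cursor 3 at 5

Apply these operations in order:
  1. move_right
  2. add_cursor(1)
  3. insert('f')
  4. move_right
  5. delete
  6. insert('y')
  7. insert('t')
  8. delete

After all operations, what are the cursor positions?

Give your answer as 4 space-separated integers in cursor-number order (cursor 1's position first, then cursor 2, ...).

After op 1 (move_right): buffer="soqny" (len 5), cursors c1@1 c2@5 c3@5, authorship .....
After op 2 (add_cursor(1)): buffer="soqny" (len 5), cursors c1@1 c4@1 c2@5 c3@5, authorship .....
After op 3 (insert('f')): buffer="sffoqnyff" (len 9), cursors c1@3 c4@3 c2@9 c3@9, authorship .14....23
After op 4 (move_right): buffer="sffoqnyff" (len 9), cursors c1@4 c4@4 c2@9 c3@9, authorship .14....23
After op 5 (delete): buffer="sfqny" (len 5), cursors c1@2 c4@2 c2@5 c3@5, authorship .1...
After op 6 (insert('y')): buffer="sfyyqnyyy" (len 9), cursors c1@4 c4@4 c2@9 c3@9, authorship .114...23
After op 7 (insert('t')): buffer="sfyyttqnyyytt" (len 13), cursors c1@6 c4@6 c2@13 c3@13, authorship .11414...2323
After op 8 (delete): buffer="sfyyqnyyy" (len 9), cursors c1@4 c4@4 c2@9 c3@9, authorship .114...23

Answer: 4 9 9 4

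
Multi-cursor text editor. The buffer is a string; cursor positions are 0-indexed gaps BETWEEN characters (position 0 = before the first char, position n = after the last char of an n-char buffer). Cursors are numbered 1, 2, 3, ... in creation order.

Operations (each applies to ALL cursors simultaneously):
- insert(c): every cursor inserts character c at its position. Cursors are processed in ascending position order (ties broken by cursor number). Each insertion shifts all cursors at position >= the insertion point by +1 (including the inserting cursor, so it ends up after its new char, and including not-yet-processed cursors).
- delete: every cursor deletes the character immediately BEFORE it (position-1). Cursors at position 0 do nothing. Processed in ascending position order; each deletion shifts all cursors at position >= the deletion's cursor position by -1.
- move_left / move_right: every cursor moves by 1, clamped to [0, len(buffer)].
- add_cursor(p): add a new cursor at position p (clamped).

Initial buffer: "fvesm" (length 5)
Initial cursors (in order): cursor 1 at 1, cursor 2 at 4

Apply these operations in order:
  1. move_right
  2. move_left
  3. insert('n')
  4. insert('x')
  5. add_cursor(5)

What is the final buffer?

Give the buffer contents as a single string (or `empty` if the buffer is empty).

Answer: fnxvesnxm

Derivation:
After op 1 (move_right): buffer="fvesm" (len 5), cursors c1@2 c2@5, authorship .....
After op 2 (move_left): buffer="fvesm" (len 5), cursors c1@1 c2@4, authorship .....
After op 3 (insert('n')): buffer="fnvesnm" (len 7), cursors c1@2 c2@6, authorship .1...2.
After op 4 (insert('x')): buffer="fnxvesnxm" (len 9), cursors c1@3 c2@8, authorship .11...22.
After op 5 (add_cursor(5)): buffer="fnxvesnxm" (len 9), cursors c1@3 c3@5 c2@8, authorship .11...22.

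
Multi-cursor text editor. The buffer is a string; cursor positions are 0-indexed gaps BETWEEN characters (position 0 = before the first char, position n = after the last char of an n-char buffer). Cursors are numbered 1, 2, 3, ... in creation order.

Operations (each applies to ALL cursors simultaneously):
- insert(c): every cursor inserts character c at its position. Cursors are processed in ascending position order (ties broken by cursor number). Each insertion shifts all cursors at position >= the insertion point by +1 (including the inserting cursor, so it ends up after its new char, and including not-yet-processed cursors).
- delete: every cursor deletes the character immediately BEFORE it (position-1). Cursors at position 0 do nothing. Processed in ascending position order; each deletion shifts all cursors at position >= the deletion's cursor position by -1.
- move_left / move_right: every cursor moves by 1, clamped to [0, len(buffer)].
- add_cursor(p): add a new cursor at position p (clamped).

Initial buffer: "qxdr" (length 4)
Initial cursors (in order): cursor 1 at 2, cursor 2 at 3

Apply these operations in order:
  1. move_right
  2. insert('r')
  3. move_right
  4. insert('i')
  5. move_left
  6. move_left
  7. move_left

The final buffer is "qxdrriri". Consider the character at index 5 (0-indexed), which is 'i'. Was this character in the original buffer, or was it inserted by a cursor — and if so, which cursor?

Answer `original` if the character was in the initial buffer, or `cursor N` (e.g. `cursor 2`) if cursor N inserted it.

Answer: cursor 1

Derivation:
After op 1 (move_right): buffer="qxdr" (len 4), cursors c1@3 c2@4, authorship ....
After op 2 (insert('r')): buffer="qxdrrr" (len 6), cursors c1@4 c2@6, authorship ...1.2
After op 3 (move_right): buffer="qxdrrr" (len 6), cursors c1@5 c2@6, authorship ...1.2
After op 4 (insert('i')): buffer="qxdrriri" (len 8), cursors c1@6 c2@8, authorship ...1.122
After op 5 (move_left): buffer="qxdrriri" (len 8), cursors c1@5 c2@7, authorship ...1.122
After op 6 (move_left): buffer="qxdrriri" (len 8), cursors c1@4 c2@6, authorship ...1.122
After op 7 (move_left): buffer="qxdrriri" (len 8), cursors c1@3 c2@5, authorship ...1.122
Authorship (.=original, N=cursor N): . . . 1 . 1 2 2
Index 5: author = 1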